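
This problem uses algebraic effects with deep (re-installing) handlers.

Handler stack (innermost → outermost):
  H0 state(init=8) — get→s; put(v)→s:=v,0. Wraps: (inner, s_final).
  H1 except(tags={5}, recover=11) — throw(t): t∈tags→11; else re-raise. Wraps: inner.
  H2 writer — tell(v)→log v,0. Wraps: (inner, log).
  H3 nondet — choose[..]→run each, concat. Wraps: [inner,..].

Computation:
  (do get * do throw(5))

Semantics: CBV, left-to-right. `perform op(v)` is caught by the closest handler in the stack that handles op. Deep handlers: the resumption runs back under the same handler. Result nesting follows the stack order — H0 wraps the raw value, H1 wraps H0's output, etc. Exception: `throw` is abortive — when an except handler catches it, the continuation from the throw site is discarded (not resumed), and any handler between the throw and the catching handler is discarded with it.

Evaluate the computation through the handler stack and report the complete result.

Answer: [(11, ())]

Step-by-step:
get @ H0 ⇒ 8
throw(5) @ H1 caught ⇒ 11
H2 returns (11, ())
H3 returns [(11, ())]
= [(11, ())]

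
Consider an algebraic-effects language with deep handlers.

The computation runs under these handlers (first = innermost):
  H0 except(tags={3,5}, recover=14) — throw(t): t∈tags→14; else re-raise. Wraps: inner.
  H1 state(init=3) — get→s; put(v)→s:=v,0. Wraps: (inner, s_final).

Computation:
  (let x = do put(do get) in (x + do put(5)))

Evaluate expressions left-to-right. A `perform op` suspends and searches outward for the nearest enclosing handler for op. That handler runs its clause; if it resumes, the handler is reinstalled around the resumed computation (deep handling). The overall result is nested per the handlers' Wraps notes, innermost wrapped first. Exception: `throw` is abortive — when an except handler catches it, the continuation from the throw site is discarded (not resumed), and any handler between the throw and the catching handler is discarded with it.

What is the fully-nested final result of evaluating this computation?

Working:
get @ H1 ⇒ 3
put(3) @ H1 ⇒ s:=3
put(5) @ H1 ⇒ s:=5
H0 returns 0
H1 returns (0, 5)
= (0, 5)

Answer: (0, 5)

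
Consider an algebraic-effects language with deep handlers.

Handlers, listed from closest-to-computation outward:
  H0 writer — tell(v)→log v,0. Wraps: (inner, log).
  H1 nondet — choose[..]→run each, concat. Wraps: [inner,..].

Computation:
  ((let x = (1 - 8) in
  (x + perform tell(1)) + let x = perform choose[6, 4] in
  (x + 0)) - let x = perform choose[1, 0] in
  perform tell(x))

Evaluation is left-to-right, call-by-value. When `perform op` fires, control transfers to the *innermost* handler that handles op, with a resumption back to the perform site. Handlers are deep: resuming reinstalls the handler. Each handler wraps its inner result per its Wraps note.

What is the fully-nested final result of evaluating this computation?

Step-by-step:
tell(1) @ H0 ⇒ log+=1
choose[6, 4] @ H1
  branch[0] choose=6:
    choose[1, 0] @ H1
      branch[0] choose=1:
        tell(1) @ H0 ⇒ log+=1
        H0 returns (-1, (1, 1))
        H1 returns [(-1, (1, 1))]
      branch[1] choose=0:
        tell(0) @ H0 ⇒ log+=0
        H0 returns (-1, (1, 0))
        H1 returns [(-1, (1, 0))]
  branch[1] choose=4:
    choose[1, 0] @ H1
      branch[0] choose=1:
        tell(1) @ H0 ⇒ log+=1
        H0 returns (-3, (1, 1))
        H1 returns [(-3, (1, 1))]
      branch[1] choose=0:
        tell(0) @ H0 ⇒ log+=0
        H0 returns (-3, (1, 0))
        H1 returns [(-3, (1, 0))]
= [(-1, (1, 1)), (-1, (1, 0)), (-3, (1, 1)), (-3, (1, 0))]

Answer: [(-1, (1, 1)), (-1, (1, 0)), (-3, (1, 1)), (-3, (1, 0))]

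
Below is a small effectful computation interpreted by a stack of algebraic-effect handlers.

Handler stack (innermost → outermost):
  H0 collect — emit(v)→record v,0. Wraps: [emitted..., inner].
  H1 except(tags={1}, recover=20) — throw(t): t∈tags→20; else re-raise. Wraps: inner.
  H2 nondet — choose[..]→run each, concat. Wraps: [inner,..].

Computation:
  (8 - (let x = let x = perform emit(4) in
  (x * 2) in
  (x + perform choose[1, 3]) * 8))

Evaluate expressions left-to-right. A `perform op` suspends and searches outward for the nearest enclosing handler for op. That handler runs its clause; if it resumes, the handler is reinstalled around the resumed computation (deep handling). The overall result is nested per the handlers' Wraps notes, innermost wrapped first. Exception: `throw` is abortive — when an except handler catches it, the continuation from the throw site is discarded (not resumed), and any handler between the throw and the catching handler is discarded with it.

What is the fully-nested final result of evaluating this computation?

Answer: [[4, 0], [4, -16]]

Step-by-step:
emit(4) @ H0 ⇒ out+=4
choose[1, 3] @ H2
  branch[0] choose=1:
    H0 returns [4, 0]
    H1 returns [4, 0]
    H2 returns [[4, 0]]
  branch[1] choose=3:
    H0 returns [4, -16]
    H1 returns [4, -16]
    H2 returns [[4, -16]]
= [[4, 0], [4, -16]]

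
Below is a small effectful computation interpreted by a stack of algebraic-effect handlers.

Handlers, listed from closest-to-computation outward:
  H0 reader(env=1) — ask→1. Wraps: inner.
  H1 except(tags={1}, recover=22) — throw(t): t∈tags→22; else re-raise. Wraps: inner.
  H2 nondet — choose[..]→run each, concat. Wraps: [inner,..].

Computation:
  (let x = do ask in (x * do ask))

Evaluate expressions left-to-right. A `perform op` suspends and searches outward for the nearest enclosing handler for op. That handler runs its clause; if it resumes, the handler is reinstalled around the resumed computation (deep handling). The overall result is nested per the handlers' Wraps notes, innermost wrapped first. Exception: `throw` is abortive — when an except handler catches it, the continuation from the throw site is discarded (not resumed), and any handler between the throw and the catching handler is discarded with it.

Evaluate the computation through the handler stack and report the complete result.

Evaluation trace:
ask @ H0 ⇒ 1
ask @ H0 ⇒ 1
H0 returns 1
H1 returns 1
H2 returns [1]
= [1]

Answer: [1]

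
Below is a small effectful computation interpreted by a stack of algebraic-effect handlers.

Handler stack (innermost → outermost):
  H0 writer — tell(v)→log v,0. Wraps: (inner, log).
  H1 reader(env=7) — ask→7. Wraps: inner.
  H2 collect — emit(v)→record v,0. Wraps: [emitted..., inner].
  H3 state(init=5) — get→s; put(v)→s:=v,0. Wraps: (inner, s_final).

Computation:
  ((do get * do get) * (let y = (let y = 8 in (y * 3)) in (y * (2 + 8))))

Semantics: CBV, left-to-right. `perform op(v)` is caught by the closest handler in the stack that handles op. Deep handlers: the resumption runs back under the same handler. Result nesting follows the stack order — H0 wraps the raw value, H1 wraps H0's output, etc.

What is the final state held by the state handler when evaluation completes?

Working:
get @ H3 ⇒ 5
get @ H3 ⇒ 5
H0 returns (6000, ())
H1 returns (6000, ())
H2 returns [(6000, ())]
H3 returns ([(6000, ())], 5)
= ([(6000, ())], 5)

Answer: 5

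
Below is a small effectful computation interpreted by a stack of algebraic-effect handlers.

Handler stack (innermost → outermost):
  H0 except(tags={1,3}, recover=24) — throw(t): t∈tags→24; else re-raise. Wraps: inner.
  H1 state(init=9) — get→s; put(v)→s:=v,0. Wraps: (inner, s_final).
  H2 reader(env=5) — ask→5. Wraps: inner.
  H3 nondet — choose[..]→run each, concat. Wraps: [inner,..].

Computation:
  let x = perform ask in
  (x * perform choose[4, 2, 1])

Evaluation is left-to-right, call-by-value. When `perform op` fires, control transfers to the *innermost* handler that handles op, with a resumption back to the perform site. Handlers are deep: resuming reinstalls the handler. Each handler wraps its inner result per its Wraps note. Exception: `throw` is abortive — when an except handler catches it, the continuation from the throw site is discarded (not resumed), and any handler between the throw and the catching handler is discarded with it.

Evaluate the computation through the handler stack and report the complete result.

Answer: [(20, 9), (10, 9), (5, 9)]

Step-by-step:
ask @ H2 ⇒ 5
choose[4, 2, 1] @ H3
  branch[0] choose=4:
    H0 returns 20
    H1 returns (20, 9)
    H2 returns (20, 9)
    H3 returns [(20, 9)]
  branch[1] choose=2:
    H0 returns 10
    H1 returns (10, 9)
    H2 returns (10, 9)
    H3 returns [(10, 9)]
  branch[2] choose=1:
    H0 returns 5
    H1 returns (5, 9)
    H2 returns (5, 9)
    H3 returns [(5, 9)]
= [(20, 9), (10, 9), (5, 9)]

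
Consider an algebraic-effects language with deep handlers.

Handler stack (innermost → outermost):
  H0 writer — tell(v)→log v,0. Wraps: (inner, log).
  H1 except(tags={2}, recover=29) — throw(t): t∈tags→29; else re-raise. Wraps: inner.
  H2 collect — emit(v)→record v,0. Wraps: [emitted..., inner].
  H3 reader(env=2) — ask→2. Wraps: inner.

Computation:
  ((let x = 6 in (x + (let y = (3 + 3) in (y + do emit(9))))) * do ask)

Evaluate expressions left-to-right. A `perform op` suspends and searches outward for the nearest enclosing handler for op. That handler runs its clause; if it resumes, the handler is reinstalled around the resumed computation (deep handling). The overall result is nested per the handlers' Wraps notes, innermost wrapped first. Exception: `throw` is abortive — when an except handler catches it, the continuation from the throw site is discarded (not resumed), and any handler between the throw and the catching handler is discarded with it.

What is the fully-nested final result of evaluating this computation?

Step-by-step:
emit(9) @ H2 ⇒ out+=9
ask @ H3 ⇒ 2
H0 returns (24, ())
H1 returns (24, ())
H2 returns [9, (24, ())]
H3 returns [9, (24, ())]
= [9, (24, ())]

Answer: [9, (24, ())]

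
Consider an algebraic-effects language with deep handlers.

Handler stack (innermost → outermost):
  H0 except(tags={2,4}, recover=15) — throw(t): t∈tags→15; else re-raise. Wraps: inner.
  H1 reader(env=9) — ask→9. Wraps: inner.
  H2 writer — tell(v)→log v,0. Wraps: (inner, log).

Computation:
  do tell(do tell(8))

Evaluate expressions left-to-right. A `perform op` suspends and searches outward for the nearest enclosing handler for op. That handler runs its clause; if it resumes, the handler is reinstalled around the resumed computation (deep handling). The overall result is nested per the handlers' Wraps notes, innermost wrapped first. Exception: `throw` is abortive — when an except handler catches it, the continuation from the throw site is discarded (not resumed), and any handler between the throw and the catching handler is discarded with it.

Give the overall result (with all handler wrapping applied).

Working:
tell(8) @ H2 ⇒ log+=8
tell(0) @ H2 ⇒ log+=0
H0 returns 0
H1 returns 0
H2 returns (0, (8, 0))
= (0, (8, 0))

Answer: (0, (8, 0))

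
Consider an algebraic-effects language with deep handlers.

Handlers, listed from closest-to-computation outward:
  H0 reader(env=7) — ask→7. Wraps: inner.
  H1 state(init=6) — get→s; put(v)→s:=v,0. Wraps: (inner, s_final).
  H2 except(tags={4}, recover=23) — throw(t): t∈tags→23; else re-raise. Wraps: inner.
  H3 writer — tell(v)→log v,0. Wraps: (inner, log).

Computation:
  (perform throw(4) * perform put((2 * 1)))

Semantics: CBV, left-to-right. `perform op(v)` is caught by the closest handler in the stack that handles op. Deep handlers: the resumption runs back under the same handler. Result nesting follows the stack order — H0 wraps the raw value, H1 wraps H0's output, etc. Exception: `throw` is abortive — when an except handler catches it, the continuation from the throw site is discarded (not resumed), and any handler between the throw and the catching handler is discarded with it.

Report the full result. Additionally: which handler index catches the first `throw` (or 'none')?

Answer: (23, ()) ; first throw caught by: H2

Evaluation trace:
throw(4) @ H2 caught ⇒ 23
H3 returns (23, ())
= (23, ())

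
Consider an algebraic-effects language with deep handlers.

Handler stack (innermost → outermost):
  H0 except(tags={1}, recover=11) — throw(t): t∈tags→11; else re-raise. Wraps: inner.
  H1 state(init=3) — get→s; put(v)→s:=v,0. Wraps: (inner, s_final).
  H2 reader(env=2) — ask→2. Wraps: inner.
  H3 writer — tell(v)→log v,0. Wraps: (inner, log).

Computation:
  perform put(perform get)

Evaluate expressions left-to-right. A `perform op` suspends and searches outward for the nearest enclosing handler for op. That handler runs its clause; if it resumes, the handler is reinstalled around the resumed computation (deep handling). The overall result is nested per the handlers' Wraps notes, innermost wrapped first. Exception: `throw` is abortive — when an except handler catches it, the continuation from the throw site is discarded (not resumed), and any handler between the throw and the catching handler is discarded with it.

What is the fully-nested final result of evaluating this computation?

Answer: ((0, 3), ())

Evaluation trace:
get @ H1 ⇒ 3
put(3) @ H1 ⇒ s:=3
H0 returns 0
H1 returns (0, 3)
H2 returns (0, 3)
H3 returns ((0, 3), ())
= ((0, 3), ())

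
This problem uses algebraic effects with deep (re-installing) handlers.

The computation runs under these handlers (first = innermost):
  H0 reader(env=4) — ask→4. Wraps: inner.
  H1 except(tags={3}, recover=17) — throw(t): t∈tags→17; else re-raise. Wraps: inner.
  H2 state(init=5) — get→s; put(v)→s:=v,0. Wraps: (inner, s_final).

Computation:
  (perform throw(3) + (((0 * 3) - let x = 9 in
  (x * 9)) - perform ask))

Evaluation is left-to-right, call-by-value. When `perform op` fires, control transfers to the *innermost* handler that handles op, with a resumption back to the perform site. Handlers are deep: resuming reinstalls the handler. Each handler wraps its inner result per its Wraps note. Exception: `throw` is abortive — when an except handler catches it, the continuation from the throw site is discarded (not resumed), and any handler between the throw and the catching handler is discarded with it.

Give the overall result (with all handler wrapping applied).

Answer: (17, 5)

Evaluation trace:
throw(3) @ H1 caught ⇒ 17
H2 returns (17, 5)
= (17, 5)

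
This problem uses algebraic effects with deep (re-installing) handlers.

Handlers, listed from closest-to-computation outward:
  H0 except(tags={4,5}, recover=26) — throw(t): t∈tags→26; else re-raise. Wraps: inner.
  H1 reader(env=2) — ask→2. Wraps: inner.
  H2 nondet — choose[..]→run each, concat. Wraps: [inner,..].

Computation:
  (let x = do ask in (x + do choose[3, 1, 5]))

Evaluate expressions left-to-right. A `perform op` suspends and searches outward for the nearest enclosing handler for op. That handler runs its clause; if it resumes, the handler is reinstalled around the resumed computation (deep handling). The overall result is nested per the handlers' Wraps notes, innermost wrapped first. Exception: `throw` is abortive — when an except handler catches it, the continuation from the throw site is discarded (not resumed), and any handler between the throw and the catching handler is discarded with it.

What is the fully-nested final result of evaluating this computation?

Step-by-step:
ask @ H1 ⇒ 2
choose[3, 1, 5] @ H2
  branch[0] choose=3:
    H0 returns 5
    H1 returns 5
    H2 returns [5]
  branch[1] choose=1:
    H0 returns 3
    H1 returns 3
    H2 returns [3]
  branch[2] choose=5:
    H0 returns 7
    H1 returns 7
    H2 returns [7]
= [5, 3, 7]

Answer: [5, 3, 7]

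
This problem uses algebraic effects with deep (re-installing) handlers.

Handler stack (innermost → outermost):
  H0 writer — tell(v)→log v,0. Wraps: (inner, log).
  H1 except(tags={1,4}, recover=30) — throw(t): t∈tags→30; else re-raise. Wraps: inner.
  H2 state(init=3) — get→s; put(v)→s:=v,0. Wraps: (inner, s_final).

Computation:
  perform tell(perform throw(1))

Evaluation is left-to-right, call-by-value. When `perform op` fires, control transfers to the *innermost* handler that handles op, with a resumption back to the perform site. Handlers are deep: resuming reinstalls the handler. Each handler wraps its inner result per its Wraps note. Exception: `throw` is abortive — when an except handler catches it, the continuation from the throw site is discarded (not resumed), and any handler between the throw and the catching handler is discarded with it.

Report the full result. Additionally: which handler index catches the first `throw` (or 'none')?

Evaluation trace:
throw(1) @ H1 caught ⇒ 30
H2 returns (30, 3)
= (30, 3)

Answer: (30, 3) ; first throw caught by: H1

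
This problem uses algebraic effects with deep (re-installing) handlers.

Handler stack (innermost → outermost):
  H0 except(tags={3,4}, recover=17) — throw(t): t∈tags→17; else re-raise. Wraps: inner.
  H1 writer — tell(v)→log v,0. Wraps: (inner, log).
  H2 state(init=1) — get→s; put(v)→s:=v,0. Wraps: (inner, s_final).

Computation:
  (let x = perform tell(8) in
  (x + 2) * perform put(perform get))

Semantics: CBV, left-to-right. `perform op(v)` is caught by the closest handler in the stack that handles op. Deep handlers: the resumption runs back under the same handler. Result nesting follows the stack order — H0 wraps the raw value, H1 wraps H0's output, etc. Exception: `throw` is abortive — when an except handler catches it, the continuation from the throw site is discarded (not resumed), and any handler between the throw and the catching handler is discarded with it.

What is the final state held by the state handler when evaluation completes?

Evaluation trace:
tell(8) @ H1 ⇒ log+=8
get @ H2 ⇒ 1
put(1) @ H2 ⇒ s:=1
H0 returns 0
H1 returns (0, (8))
H2 returns ((0, (8)), 1)
= ((0, (8)), 1)

Answer: 1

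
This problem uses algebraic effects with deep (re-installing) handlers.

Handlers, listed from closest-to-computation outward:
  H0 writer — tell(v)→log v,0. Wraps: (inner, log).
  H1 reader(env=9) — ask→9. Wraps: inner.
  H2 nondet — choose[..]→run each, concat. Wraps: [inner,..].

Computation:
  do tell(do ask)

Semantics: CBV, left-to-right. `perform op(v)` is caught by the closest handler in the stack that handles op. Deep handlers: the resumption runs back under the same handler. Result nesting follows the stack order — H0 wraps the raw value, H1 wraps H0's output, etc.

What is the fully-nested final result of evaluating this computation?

Step-by-step:
ask @ H1 ⇒ 9
tell(9) @ H0 ⇒ log+=9
H0 returns (0, (9))
H1 returns (0, (9))
H2 returns [(0, (9))]
= [(0, (9))]

Answer: [(0, (9))]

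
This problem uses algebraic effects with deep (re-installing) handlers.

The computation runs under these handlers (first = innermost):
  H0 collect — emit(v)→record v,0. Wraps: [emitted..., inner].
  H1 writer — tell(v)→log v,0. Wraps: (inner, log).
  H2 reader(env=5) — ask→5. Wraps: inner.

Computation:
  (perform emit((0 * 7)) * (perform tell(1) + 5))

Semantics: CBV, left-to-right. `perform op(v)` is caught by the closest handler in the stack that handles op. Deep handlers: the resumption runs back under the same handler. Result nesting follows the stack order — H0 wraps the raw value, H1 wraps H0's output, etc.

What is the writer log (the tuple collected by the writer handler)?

Answer: (1)

Step-by-step:
emit(0) @ H0 ⇒ out+=0
tell(1) @ H1 ⇒ log+=1
H0 returns [0, 0]
H1 returns ([0, 0], (1))
H2 returns ([0, 0], (1))
= ([0, 0], (1))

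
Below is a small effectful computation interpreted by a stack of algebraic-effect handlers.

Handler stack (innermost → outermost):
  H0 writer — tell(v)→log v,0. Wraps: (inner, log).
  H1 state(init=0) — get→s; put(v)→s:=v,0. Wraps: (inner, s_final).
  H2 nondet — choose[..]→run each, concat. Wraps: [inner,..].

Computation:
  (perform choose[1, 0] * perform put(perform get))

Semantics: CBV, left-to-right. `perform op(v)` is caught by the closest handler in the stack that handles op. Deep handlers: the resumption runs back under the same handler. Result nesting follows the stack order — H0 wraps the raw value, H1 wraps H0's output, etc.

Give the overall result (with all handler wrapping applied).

Answer: [((0, ()), 0), ((0, ()), 0)]

Working:
choose[1, 0] @ H2
  branch[0] choose=1:
    get @ H1 ⇒ 0
    put(0) @ H1 ⇒ s:=0
    H0 returns (0, ())
    H1 returns ((0, ()), 0)
    H2 returns [((0, ()), 0)]
  branch[1] choose=0:
    get @ H1 ⇒ 0
    put(0) @ H1 ⇒ s:=0
    H0 returns (0, ())
    H1 returns ((0, ()), 0)
    H2 returns [((0, ()), 0)]
= [((0, ()), 0), ((0, ()), 0)]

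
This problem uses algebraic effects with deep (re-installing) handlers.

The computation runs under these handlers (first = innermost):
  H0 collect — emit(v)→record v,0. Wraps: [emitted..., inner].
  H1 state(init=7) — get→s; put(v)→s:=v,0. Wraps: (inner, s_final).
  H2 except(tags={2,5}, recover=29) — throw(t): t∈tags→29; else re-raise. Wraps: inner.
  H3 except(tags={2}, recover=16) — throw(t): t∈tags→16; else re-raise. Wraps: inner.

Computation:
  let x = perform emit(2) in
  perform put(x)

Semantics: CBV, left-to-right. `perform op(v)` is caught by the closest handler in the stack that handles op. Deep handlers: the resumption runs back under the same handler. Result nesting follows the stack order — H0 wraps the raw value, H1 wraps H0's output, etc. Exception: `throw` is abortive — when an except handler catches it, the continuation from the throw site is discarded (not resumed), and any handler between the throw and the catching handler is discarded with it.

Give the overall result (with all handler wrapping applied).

Evaluation trace:
emit(2) @ H0 ⇒ out+=2
put(0) @ H1 ⇒ s:=0
H0 returns [2, 0]
H1 returns ([2, 0], 0)
H2 returns ([2, 0], 0)
H3 returns ([2, 0], 0)
= ([2, 0], 0)

Answer: ([2, 0], 0)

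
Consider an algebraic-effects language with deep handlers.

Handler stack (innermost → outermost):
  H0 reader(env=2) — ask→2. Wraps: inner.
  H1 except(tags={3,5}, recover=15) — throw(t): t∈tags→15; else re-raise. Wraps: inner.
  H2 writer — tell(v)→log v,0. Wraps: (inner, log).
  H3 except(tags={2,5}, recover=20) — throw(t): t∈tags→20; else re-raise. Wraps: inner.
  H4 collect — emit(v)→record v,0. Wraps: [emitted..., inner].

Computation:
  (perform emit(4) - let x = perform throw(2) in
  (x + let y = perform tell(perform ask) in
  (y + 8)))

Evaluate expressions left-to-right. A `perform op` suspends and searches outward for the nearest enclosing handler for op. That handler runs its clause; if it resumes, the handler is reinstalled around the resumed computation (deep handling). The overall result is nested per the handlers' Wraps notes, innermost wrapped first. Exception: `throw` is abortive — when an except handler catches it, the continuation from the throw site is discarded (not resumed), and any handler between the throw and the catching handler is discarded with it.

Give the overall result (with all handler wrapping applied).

Answer: [4, 20]

Step-by-step:
emit(4) @ H4 ⇒ out+=4
throw(2) @ H1 re-raised
throw(2) @ H3 caught ⇒ 20
H4 returns [4, 20]
= [4, 20]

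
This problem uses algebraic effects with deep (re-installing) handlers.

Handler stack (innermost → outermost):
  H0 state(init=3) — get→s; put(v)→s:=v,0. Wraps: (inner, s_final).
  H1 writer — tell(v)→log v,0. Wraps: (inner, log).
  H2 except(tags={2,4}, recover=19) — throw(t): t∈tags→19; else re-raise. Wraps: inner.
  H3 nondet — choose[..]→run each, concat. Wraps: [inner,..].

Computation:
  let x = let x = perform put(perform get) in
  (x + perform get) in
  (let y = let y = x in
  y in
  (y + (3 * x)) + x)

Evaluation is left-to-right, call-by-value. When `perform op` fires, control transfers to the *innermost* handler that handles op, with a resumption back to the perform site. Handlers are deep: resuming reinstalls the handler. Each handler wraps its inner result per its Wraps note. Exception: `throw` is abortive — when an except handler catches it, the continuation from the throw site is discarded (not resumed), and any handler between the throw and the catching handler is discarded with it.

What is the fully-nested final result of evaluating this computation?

Answer: [((15, 3), ())]

Step-by-step:
get @ H0 ⇒ 3
put(3) @ H0 ⇒ s:=3
get @ H0 ⇒ 3
H0 returns (15, 3)
H1 returns ((15, 3), ())
H2 returns ((15, 3), ())
H3 returns [((15, 3), ())]
= [((15, 3), ())]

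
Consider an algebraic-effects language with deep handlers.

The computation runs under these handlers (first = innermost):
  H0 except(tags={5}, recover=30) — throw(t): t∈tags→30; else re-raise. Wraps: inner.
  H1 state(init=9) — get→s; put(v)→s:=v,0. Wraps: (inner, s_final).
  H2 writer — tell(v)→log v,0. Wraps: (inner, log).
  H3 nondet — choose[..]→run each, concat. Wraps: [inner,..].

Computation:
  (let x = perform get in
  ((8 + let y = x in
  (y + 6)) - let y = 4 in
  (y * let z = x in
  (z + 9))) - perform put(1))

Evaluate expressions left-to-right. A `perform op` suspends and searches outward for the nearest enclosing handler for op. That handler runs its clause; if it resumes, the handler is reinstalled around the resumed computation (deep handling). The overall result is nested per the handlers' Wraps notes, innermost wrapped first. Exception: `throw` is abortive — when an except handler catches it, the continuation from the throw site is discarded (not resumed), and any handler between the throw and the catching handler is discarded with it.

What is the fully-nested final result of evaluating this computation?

Evaluation trace:
get @ H1 ⇒ 9
put(1) @ H1 ⇒ s:=1
H0 returns -49
H1 returns (-49, 1)
H2 returns ((-49, 1), ())
H3 returns [((-49, 1), ())]
= [((-49, 1), ())]

Answer: [((-49, 1), ())]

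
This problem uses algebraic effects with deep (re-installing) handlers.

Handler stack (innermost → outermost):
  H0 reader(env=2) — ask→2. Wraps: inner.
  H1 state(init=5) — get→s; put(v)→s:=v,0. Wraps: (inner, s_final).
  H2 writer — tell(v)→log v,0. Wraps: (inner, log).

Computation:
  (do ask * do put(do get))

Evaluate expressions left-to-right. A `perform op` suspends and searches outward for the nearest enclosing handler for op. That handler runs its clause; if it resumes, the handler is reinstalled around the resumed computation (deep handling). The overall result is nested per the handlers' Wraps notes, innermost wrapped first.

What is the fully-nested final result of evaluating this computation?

Answer: ((0, 5), ())

Step-by-step:
ask @ H0 ⇒ 2
get @ H1 ⇒ 5
put(5) @ H1 ⇒ s:=5
H0 returns 0
H1 returns (0, 5)
H2 returns ((0, 5), ())
= ((0, 5), ())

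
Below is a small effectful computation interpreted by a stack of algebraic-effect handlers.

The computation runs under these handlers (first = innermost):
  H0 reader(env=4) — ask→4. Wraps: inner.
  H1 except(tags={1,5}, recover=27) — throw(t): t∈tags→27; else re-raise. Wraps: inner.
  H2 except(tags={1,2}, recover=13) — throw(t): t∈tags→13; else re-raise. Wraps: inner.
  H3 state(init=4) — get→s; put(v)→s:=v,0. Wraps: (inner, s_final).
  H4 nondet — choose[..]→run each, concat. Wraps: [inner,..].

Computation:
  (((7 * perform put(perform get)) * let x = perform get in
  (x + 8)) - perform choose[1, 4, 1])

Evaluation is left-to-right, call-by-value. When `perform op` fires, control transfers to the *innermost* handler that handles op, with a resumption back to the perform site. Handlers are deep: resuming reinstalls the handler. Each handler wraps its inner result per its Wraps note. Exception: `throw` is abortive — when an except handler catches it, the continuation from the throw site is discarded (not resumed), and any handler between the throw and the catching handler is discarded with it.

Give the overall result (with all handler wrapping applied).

Step-by-step:
get @ H3 ⇒ 4
put(4) @ H3 ⇒ s:=4
get @ H3 ⇒ 4
choose[1, 4, 1] @ H4
  branch[0] choose=1:
    H0 returns -1
    H1 returns -1
    H2 returns -1
    H3 returns (-1, 4)
    H4 returns [(-1, 4)]
  branch[1] choose=4:
    H0 returns -4
    H1 returns -4
    H2 returns -4
    H3 returns (-4, 4)
    H4 returns [(-4, 4)]
  branch[2] choose=1:
    H0 returns -1
    H1 returns -1
    H2 returns -1
    H3 returns (-1, 4)
    H4 returns [(-1, 4)]
= [(-1, 4), (-4, 4), (-1, 4)]

Answer: [(-1, 4), (-4, 4), (-1, 4)]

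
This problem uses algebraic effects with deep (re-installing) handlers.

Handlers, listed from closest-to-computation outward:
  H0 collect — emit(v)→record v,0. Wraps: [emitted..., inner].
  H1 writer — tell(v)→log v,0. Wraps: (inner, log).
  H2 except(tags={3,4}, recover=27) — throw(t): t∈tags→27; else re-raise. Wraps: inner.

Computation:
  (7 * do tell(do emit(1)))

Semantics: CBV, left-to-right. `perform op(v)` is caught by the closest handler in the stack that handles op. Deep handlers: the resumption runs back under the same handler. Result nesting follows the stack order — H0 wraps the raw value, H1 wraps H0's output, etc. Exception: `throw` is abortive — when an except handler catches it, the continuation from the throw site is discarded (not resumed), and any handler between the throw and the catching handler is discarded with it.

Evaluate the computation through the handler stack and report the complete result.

Evaluation trace:
emit(1) @ H0 ⇒ out+=1
tell(0) @ H1 ⇒ log+=0
H0 returns [1, 0]
H1 returns ([1, 0], (0))
H2 returns ([1, 0], (0))
= ([1, 0], (0))

Answer: ([1, 0], (0))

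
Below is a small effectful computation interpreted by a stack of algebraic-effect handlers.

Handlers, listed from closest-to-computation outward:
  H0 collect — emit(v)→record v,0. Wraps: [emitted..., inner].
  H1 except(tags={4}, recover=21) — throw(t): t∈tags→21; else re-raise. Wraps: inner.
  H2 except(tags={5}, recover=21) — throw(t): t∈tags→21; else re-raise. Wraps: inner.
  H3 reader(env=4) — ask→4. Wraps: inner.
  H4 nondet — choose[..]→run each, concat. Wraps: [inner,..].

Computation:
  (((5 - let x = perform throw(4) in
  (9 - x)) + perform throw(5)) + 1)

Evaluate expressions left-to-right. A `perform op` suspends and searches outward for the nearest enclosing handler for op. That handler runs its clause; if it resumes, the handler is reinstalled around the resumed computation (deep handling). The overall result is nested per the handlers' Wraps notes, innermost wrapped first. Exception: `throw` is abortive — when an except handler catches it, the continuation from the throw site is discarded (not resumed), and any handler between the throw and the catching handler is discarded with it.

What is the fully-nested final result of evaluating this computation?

Answer: [21]

Step-by-step:
throw(4) @ H1 caught ⇒ 21
H2 returns 21
H3 returns 21
H4 returns [21]
= [21]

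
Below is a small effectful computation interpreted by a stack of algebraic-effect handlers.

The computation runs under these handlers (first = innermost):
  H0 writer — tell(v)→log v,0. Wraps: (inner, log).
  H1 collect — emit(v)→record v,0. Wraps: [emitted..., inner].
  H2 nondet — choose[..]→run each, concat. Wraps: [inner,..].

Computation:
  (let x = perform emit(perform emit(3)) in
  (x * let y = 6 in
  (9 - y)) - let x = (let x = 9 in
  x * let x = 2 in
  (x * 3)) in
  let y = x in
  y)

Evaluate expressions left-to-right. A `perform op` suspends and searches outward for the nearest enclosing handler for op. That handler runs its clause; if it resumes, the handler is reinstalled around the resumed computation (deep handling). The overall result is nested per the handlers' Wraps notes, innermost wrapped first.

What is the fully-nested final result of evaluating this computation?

Evaluation trace:
emit(3) @ H1 ⇒ out+=3
emit(0) @ H1 ⇒ out+=0
H0 returns (-54, ())
H1 returns [3, 0, (-54, ())]
H2 returns [[3, 0, (-54, ())]]
= [[3, 0, (-54, ())]]

Answer: [[3, 0, (-54, ())]]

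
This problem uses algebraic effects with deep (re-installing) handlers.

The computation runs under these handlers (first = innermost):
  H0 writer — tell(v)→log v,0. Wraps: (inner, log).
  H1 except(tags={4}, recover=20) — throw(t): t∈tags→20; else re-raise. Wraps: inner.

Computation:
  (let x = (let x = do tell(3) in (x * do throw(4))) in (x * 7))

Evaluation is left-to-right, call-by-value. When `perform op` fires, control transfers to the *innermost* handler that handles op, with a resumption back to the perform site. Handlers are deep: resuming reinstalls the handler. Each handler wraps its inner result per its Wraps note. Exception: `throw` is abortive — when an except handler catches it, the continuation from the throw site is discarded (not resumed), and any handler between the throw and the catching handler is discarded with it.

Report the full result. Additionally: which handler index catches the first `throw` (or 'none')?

Working:
tell(3) @ H0 ⇒ log+=3
throw(4) @ H1 caught ⇒ 20
= 20

Answer: 20 ; first throw caught by: H1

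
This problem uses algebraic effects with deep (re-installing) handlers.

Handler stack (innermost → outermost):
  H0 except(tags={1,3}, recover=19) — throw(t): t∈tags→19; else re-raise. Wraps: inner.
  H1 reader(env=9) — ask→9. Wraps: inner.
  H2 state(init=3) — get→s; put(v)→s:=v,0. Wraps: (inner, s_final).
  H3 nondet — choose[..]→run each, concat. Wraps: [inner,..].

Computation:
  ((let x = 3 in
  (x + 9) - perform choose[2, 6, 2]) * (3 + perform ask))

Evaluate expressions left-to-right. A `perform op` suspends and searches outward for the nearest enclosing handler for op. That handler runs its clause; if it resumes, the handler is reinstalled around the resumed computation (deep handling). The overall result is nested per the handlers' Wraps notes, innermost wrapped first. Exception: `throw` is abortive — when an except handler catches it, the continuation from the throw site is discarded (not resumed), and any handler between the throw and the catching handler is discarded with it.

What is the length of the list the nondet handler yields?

Answer: 3

Step-by-step:
choose[2, 6, 2] @ H3
  branch[0] choose=2:
    ask @ H1 ⇒ 9
    H0 returns 120
    H1 returns 120
    H2 returns (120, 3)
    H3 returns [(120, 3)]
  branch[1] choose=6:
    ask @ H1 ⇒ 9
    H0 returns 72
    H1 returns 72
    H2 returns (72, 3)
    H3 returns [(72, 3)]
  branch[2] choose=2:
    ask @ H1 ⇒ 9
    H0 returns 120
    H1 returns 120
    H2 returns (120, 3)
    H3 returns [(120, 3)]
= [(120, 3), (72, 3), (120, 3)]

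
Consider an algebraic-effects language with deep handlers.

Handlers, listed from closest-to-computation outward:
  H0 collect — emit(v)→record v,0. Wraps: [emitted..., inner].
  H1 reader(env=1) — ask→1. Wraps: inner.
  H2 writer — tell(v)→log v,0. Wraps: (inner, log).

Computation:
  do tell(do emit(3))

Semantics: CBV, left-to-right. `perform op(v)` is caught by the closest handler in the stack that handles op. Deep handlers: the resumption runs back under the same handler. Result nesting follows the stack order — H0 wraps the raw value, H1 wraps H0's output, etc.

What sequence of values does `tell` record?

Answer: (0)

Working:
emit(3) @ H0 ⇒ out+=3
tell(0) @ H2 ⇒ log+=0
H0 returns [3, 0]
H1 returns [3, 0]
H2 returns ([3, 0], (0))
= ([3, 0], (0))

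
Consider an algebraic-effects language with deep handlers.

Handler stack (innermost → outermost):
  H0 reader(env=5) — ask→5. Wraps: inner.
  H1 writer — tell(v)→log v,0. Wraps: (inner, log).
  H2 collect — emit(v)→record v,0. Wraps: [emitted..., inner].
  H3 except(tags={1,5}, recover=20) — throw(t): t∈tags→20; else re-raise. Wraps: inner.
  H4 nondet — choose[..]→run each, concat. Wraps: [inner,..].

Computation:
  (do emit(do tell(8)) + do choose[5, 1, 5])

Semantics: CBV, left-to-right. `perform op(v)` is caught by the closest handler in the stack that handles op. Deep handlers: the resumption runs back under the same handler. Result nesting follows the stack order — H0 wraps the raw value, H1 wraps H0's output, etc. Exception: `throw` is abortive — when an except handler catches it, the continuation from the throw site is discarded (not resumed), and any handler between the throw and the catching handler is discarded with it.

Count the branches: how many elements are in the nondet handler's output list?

Working:
tell(8) @ H1 ⇒ log+=8
emit(0) @ H2 ⇒ out+=0
choose[5, 1, 5] @ H4
  branch[0] choose=5:
    H0 returns 5
    H1 returns (5, (8))
    H2 returns [0, (5, (8))]
    H3 returns [0, (5, (8))]
    H4 returns [[0, (5, (8))]]
  branch[1] choose=1:
    H0 returns 1
    H1 returns (1, (8))
    H2 returns [0, (1, (8))]
    H3 returns [0, (1, (8))]
    H4 returns [[0, (1, (8))]]
  branch[2] choose=5:
    H0 returns 5
    H1 returns (5, (8))
    H2 returns [0, (5, (8))]
    H3 returns [0, (5, (8))]
    H4 returns [[0, (5, (8))]]
= [[0, (5, (8))], [0, (1, (8))], [0, (5, (8))]]

Answer: 3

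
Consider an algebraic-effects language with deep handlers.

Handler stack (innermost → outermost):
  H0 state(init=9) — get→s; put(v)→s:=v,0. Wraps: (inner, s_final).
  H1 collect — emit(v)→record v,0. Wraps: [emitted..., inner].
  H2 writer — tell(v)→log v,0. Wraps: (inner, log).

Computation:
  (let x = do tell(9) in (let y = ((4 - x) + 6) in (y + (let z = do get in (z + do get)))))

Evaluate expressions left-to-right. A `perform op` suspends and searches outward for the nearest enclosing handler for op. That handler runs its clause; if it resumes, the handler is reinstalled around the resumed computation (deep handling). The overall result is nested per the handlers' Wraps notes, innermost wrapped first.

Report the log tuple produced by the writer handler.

Evaluation trace:
tell(9) @ H2 ⇒ log+=9
get @ H0 ⇒ 9
get @ H0 ⇒ 9
H0 returns (28, 9)
H1 returns [(28, 9)]
H2 returns ([(28, 9)], (9))
= ([(28, 9)], (9))

Answer: (9)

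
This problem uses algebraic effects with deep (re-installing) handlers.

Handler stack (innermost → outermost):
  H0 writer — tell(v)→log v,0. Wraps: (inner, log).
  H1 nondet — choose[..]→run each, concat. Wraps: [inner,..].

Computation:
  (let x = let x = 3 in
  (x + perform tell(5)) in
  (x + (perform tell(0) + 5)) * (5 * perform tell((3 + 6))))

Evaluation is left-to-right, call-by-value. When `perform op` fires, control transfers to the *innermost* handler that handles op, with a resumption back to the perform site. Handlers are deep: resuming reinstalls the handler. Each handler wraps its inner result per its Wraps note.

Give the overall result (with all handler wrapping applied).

Answer: [(0, (5, 0, 9))]

Evaluation trace:
tell(5) @ H0 ⇒ log+=5
tell(0) @ H0 ⇒ log+=0
tell(9) @ H0 ⇒ log+=9
H0 returns (0, (5, 0, 9))
H1 returns [(0, (5, 0, 9))]
= [(0, (5, 0, 9))]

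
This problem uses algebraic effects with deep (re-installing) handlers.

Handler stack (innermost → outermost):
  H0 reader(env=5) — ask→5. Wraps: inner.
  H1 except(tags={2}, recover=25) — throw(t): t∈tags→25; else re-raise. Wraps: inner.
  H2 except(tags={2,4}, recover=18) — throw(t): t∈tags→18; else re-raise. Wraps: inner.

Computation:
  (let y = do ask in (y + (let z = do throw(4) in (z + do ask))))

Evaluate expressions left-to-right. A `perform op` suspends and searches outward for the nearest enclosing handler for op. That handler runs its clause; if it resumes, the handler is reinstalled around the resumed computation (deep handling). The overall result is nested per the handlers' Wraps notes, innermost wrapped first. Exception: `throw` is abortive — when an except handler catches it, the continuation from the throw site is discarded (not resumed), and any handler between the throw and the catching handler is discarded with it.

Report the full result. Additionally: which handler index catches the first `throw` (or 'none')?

Step-by-step:
ask @ H0 ⇒ 5
throw(4) @ H1 re-raised
throw(4) @ H2 caught ⇒ 18
= 18

Answer: 18 ; first throw caught by: H2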